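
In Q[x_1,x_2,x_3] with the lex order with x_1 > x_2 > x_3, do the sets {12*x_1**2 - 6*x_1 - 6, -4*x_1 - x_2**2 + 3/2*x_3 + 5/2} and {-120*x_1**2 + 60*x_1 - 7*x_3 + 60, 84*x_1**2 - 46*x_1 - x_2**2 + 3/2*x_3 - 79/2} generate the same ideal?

No, the ideals differ.

Two ideals are equal iff their reduced Gröbner bases coincide (the reduced basis is unique for a fixed ordering).
Buchberger on the first generating set:
f_1 = 12*x_1**2 - 6*x_1 - 6, LT = x_1**2.
f_2 = -4*x_1 - x_2**2 + 3/2*x_3 + 5/2, LT = x_1.

S(f_1,f_2): lcm = x_1**2. S = -1/4*x_1*x_2**2 + 3/8*x_1*x_3 + 1/8*x_1 - 1/2.
  leading term x_1*x_2**2: subtract (1/16*x_2**2)·f_2 from -1/4*x_1*x_2**2 + 3/8*x_1*x_3 + 1/8*x_1 - 1/2 → 3/8*x_1*x_3 + 1/8*x_1 + 1/16*x_2**4 - 3/32*x_2**2*x_3 - 5/32*x_2**2 - 1/2
  leading term x_1*x_3: subtract (-3/32*x_3)·f_2 from 3/8*x_1*x_3 + 1/8*x_1 + 1/16*x_2**4 - 3/32*x_2**2*x_3 - 5/32*x_2**2 - 1/2 → 1/8*x_1 + 1/16*x_2**4 - 3/16*x_2**2*x_3 - 5/32*x_2**2 + 9/64*x_3**2 + 15/64*x_3 - 1/2
  leading term x_1: subtract (-1/32)·f_2 from 1/8*x_1 + 1/16*x_2**4 - 3/16*x_2**2*x_3 - 5/32*x_2**2 + 9/64*x_3**2 + 15/64*x_3 - 1/2 → 1/16*x_2**4 - 3/16*x_2**2*x_3 - 3/16*x_2**2 + 9/64*x_3**2 + 9/32*x_3 - 27/64
  leading term x_2**4: no divisor's leading term divides it; move 1/16*x_2**4 to the remainder.
  leading term x_2**2*x_3: no divisor's leading term divides it; move -3/16*x_2**2*x_3 to the remainder.
  leading term x_2**2: no divisor's leading term divides it; move -3/16*x_2**2 to the remainder.
  leading term x_3**2: no divisor's leading term divides it; move 9/64*x_3**2 to the remainder.
  leading term x_3: no divisor's leading term divides it; move 9/32*x_3 to the remainder.
  leading term 1: no divisor's leading term divides it; move -27/64 to the remainder.
  remainder 1/16*x_2**4 - 3/16*x_2**2*x_3 - 3/16*x_2**2 + 9/64*x_3**2 + 9/32*x_3 - 27/64 ≠ 0; add g_3 = 1/16*x_2**4 - 3/16*x_2**2*x_3 - 3/16*x_2**2 + 9/64*x_3**2 + 9/32*x_3 - 27/64 to the basis.

The other S-polynomials (S(f_1,g_3), S(f_2,g_3)) all reduce to 0 modulo the current basis, so we have a Gröbner basis.
Inter-reduce: drop elements whose leading term is divisible by another's, tail-reduce, and make monic.
Reduced Gröbner basis: {x_1 + 1/4*x_2**2 - 3/8*x_3 - 5/8, x_2**4 - 3*x_2**2*x_3 - 3*x_2**2 + 9/4*x_3**2 + 9/2*x_3 - 27/4}.

Buchberger on the second generating set:
h_1 = -120*x_1**2 + 60*x_1 - 7*x_3 + 60, LT = x_1**2.
h_2 = 84*x_1**2 - 46*x_1 - x_2**2 + 3/2*x_3 - 79/2, LT = x_1**2.

S(h_1,h_2): lcm = x_1**2. S = 1/21*x_1 + 1/84*x_2**2 + 17/420*x_3 - 5/168.
  leading term x_1: no divisor's leading term divides it; move 1/21*x_1 to the remainder.
  leading term x_2**2: no divisor's leading term divides it; move 1/84*x_2**2 to the remainder.
  leading term x_3: no divisor's leading term divides it; move 17/420*x_3 to the remainder.
  leading term 1: no divisor's leading term divides it; move -5/168 to the remainder.
  remainder 1/21*x_1 + 1/84*x_2**2 + 17/420*x_3 - 5/168 ≠ 0; add k_3 = 1/21*x_1 + 1/84*x_2**2 + 17/420*x_3 - 5/168 to the basis.

S(h_1,k_3): lcm = x_1**2. S = -1/4*x_1*x_2**2 - 17/20*x_1*x_3 + 1/8*x_1 + 7/120*x_3 - 1/2.
  leading term x_1*x_2**2: subtract (-21/4*x_2**2)·k_3 from -1/4*x_1*x_2**2 - 17/20*x_1*x_3 + 1/8*x_1 + 7/120*x_3 - 1/2 → -17/20*x_1*x_3 + 1/8*x_1 + 1/16*x_2**4 + 17/80*x_2**2*x_3 - 5/32*x_2**2 + 7/120*x_3 - 1/2
  leading term x_1*x_3: subtract (-357/20*x_3)·k_3 from -17/20*x_1*x_3 + 1/8*x_1 + 1/16*x_2**4 + 17/80*x_2**2*x_3 - 5/32*x_2**2 + 7/120*x_3 - 1/2 → 1/8*x_1 + 1/16*x_2**4 + 17/40*x_2**2*x_3 - 5/32*x_2**2 + 289/400*x_3**2 - 227/480*x_3 - 1/2
  leading term x_1: subtract (21/8)·k_3 from 1/8*x_1 + 1/16*x_2**4 + 17/40*x_2**2*x_3 - 5/32*x_2**2 + 289/400*x_3**2 - 227/480*x_3 - 1/2 → 1/16*x_2**4 + 17/40*x_2**2*x_3 - 3/16*x_2**2 + 289/400*x_3**2 - 139/240*x_3 - 27/64
  leading term x_2**4: no divisor's leading term divides it; move 1/16*x_2**4 to the remainder.
  leading term x_2**2*x_3: no divisor's leading term divides it; move 17/40*x_2**2*x_3 to the remainder.
  leading term x_2**2: no divisor's leading term divides it; move -3/16*x_2**2 to the remainder.
  leading term x_3**2: no divisor's leading term divides it; move 289/400*x_3**2 to the remainder.
  leading term x_3: no divisor's leading term divides it; move -139/240*x_3 to the remainder.
  leading term 1: no divisor's leading term divides it; move -27/64 to the remainder.
  remainder 1/16*x_2**4 + 17/40*x_2**2*x_3 - 3/16*x_2**2 + 289/400*x_3**2 - 139/240*x_3 - 27/64 ≠ 0; add k_4 = 1/16*x_2**4 + 17/40*x_2**2*x_3 - 3/16*x_2**2 + 289/400*x_3**2 - 139/240*x_3 - 27/64 to the basis.

The other S-polynomials (S(h_2,k_3), S(h_1,k_4), S(h_2,k_4), S(k_3,k_4)) all reduce to 0 modulo the current basis, so we have a Gröbner basis.
Inter-reduce: drop elements whose leading term is divisible by another's, tail-reduce, and make monic.
Reduced Gröbner basis: {x_1 + 1/4*x_2**2 + 17/20*x_3 - 5/8, x_2**4 + 34/5*x_2**2*x_3 - 3*x_2**2 + 289/25*x_3**2 - 139/15*x_3 - 27/4}.

The bases are distinct; the ideals are different.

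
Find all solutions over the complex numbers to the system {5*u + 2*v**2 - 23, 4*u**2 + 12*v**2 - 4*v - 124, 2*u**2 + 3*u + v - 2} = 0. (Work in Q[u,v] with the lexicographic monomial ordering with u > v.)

{(1, -3)}

Compute a lex Gröbner basis by Buchberger's algorithm.
f_1 = 5*u + 2*v**2 - 23, LT = u.
f_2 = 4*u**2 + 12*v**2 - 4*v - 124, LT = u**2.
f_3 = 2*u**2 + 3*u + v - 2, LT = u**2.

S(f_1,f_2): lcm = u**2. S = 2/5*u*v**2 - 23/5*u - 3*v**2 + v + 31.
  reduce S modulo (f_1, f_2, f_3):
  remainder -4/25*v**4 + 17/25*v**2 + v + 246/25 ≠ 0; add h_4 = -4/25*v**4 + 17/25*v**2 + v + 246/25 to the basis.

S(f_1,f_3): lcm = u**2. S = 2/5*u*v**2 - 61/10*u - 1/2*v + 1.
  reduce S modulo (f_1, f_2, f_3, h_4):
  remainder 18/5*v**2 - 3/2*v - 369/10 ≠ 0; add h_5 = 18/5*v**2 - 3/2*v - 369/10 to the basis.

S(h_4,h_5): lcm = v**4. S = 5/12*v**3 + 6*v**2 - 25/4*v - 123/2.
  reduce S modulo (f_1, f_2, f_3, h_4, h_5):
  remainder 1025/1728*v + 1025/576 ≠ 0; add h_6 = 1025/1728*v + 1025/576 to the basis.

The other S-polynomials (S(f_2,f_3), S(f_1,h_4), S(f_2,h_4), S(f_3,h_4), S(f_1,h_5), S(f_2,h_5), S(f_3,h_5), S(f_1,h_6), S(f_2,h_6), S(f_3,h_6), S(h_4,h_6), S(h_5,h_6)) all reduce to 0 modulo the current basis, so we have a Gröbner basis.
Inter-reduce: drop elements whose leading term is divisible by another's, tail-reduce, and make monic.
Reduced Gröbner basis: {u - 1, v + 3}.

The lex basis is triangular: the last element involves only v. Solving v + 3 = 0 gives v ∈ {-3}; substituting each value into the earlier elements determines the remaining variables.
  v = -3: the earlier basis element becomes u - 1 = 0, giving u = 1 — point (1, -3).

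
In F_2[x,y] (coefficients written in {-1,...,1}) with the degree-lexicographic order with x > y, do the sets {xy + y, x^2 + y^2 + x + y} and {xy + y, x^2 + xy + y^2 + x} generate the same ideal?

Yes, the ideals are equal.

For a fixed monomial order, each ideal has a unique reduced Gröbner basis; comparing bases decides equality.
Buchberger on the first generating set:
f_1 = xy + y, LT = xy.
f_2 = x^2 + y^2 + x + y, LT = x^2.

S(f_1,f_2): lcm = x^2y. S = y^3 + y^2.
  leading term y^3: no divisor's leading term divides it; move y^3 to the remainder.
  leading term y^2: no divisor's leading term divides it; move y^2 to the remainder.
  remainder y^3 + y^2 ≠ 0; add g_3 = y^3 + y^2 to the basis.

The other S-polynomials (S(f_1,g_3), S(f_2,g_3)) all reduce to 0 modulo the current basis, so we have a Gröbner basis.
Inter-reduce: drop elements whose leading term is divisible by another's, tail-reduce, and make monic.
Reduced Gröbner basis: {y^3 + y^2, x^2 + y^2 + x + y, xy + y}.

Buchberger on the second generating set:
h_1 = xy + y, LT = xy.
h_2 = x^2 + xy + y^2 + x, LT = x^2.

S(h_1,h_2): lcm = x^2y. S = xy^2 + y^3.
  leading term xy^2: subtract (y)·h_1 from xy^2 + y^3 → y^3 + y^2
  leading term y^3: no divisor's leading term divides it; move y^3 to the remainder.
  leading term y^2: no divisor's leading term divides it; move y^2 to the remainder.
  remainder y^3 + y^2 ≠ 0; add k_3 = y^3 + y^2 to the basis.

The other S-polynomials (S(h_1,k_3), S(h_2,k_3)) all reduce to 0 modulo the current basis, so we have a Gröbner basis.
Inter-reduce: drop elements whose leading term is divisible by another's, tail-reduce, and make monic.
Reduced Gröbner basis: {y^3 + y^2, x^2 + y^2 + x + y, xy + y}.

These coincide, so the ideals are equal.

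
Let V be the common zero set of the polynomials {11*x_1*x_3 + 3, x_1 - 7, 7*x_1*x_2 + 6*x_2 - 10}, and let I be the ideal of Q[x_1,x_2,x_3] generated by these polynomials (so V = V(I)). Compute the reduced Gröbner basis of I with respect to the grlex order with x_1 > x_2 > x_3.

This is the nonlinear analogue of row-reducing a linear system.

f_1 = 11*x_1*x_3 + 3, LT = x_1*x_3.
f_2 = x_1 - 7, LT = x_1.
f_3 = 7*x_1*x_2 + 6*x_2 - 10, LT = x_1*x_2.

S(f_1,f_2): lcm = x_1*x_3. S = 7*x_3 + 3/11.
  reduce S modulo (f_1, f_2, f_3):
  remainder 7*x_3 + 3/11 ≠ 0; add g_4 = 7*x_3 + 3/11 to the basis.

S(f_1,f_3): lcm = x_1*x_2*x_3. S = -6/7*x_2*x_3 + 3/11*x_2 + 10/7*x_3.
  reduce S modulo (f_1, f_2, f_3, g_4):
  remainder 15/49*x_2 - 30/539 ≠ 0; add g_5 = 15/49*x_2 - 30/539 to the basis.

The other S-polynomials (S(f_2,f_3), S(f_1,g_4), S(f_2,g_4), S(f_3,g_4), S(f_1,g_5), S(f_2,g_5), S(f_3,g_5), S(g_4,g_5)) all reduce to 0 modulo the current basis, so we have a Gröbner basis.
Inter-reduce: drop elements whose leading term is divisible by another's, tail-reduce, and make monic.

G = {x_1 - 7, x_2 - 2/11, x_3 + 3/77}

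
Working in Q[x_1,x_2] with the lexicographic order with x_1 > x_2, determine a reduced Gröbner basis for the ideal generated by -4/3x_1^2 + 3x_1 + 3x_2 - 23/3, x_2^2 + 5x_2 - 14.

Buchberger's algorithm terminates because the ascending chain of leading-term ideals stabilizes.

f_1 = -4/3x_1^2 + 3x_1 + 3x_2 - 23/3, LT = x_1^2.
f_2 = x_2^2 + 5x_2 - 14, LT = x_2^2.

The S-polynomials (S(f_1,f_2)) all reduce to 0 modulo the current basis, so we have a Gröbner basis.

G = {x_1^2 - 9/4x_1 - 9/4x_2 + 23/4, x_2^2 + 5x_2 - 14}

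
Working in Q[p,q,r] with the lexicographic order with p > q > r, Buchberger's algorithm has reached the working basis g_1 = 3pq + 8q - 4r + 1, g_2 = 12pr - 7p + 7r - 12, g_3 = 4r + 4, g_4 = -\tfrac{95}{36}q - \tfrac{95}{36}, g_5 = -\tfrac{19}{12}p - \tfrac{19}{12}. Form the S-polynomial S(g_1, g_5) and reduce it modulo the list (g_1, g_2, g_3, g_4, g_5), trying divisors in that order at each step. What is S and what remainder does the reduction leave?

lcm(LM(g_1), LM(g_5)) = pq.
S = (lcm/LT(g_1))·g_1 − (lcm/LT(g_5))·g_5 = \tfrac{5}{3}q - \tfrac{4}{3}r + \tfrac{1}{3}.
Reduce S modulo (g_1, g_2, g_3, g_4, g_5) in that order:
  leading term q: subtract (-\tfrac{12}{19})·g_4 from \tfrac{5}{3}q - \tfrac{4}{3}r + \tfrac{1}{3} → -\tfrac{4}{3}r - \tfrac{4}{3}
  leading term r: subtract (-\tfrac{1}{3})·g_3 from -\tfrac{4}{3}r - \tfrac{4}{3} → 0
The remainder is 0, so this S-polynomial contributes no new basis element.
An S-polynomial is built so that the two leading terms cancel; whether anything survives reduction is exactly the Gröbner-basis criterion.

S(g_1, g_5) = \tfrac{5}{3}q - \tfrac{4}{3}r + \tfrac{1}{3}; remainder on division = 0.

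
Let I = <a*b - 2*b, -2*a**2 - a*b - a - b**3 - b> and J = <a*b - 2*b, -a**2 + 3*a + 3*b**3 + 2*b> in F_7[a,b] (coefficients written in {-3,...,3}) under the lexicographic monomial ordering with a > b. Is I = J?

For a fixed monomial order, each ideal has a unique reduced Gröbner basis; comparing bases decides equality.
Buchberger on the first generating set:
f_1 = a*b - 2*b, LT = a*b.
f_2 = -2*a**2 - a*b - a - b**3 - b, LT = a**2.

S(f_1,f_2): lcm = a**2*b. S = 3*a*b**2 + a*b + 3*b**4 + 3*b**2.
  leading term a*b**2: subtract (3*b)·f_1 from 3*a*b**2 + a*b + 3*b**4 + 3*b**2 → a*b + 3*b**4 + 2*b**2
  leading term a*b: subtract (1)·f_1 from a*b + 3*b**4 + 2*b**2 → 3*b**4 + 2*b**2 + 2*b
  leading term b**4: no divisor's leading term divides it; move 3*b**4 to the remainder.
  leading term b**2: no divisor's leading term divides it; move 2*b**2 to the remainder.
  leading term b: no divisor's leading term divides it; move 2*b to the remainder.
  remainder 3*b**4 + 2*b**2 + 2*b ≠ 0; add g_3 = 3*b**4 + 2*b**2 + 2*b to the basis.

The other S-polynomials (S(f_1,g_3), S(f_2,g_3)) all reduce to 0 modulo the current basis, so we have a Gröbner basis.
Inter-reduce: drop elements whose leading term is divisible by another's, tail-reduce, and make monic.
Reduced Gröbner basis: {a**2 - 3*a - 3*b**3 - 2*b, a*b - 2*b, b**4 + 3*b**2 + 3*b}.

Buchberger on the second generating set:
h_1 = a*b - 2*b, LT = a*b.
h_2 = -a**2 + 3*a + 3*b**3 + 2*b, LT = a**2.

S(h_1,h_2): lcm = a**2*b. S = a*b + 3*b**4 + 2*b**2.
  leading term a*b: subtract (1)·h_1 from a*b + 3*b**4 + 2*b**2 → 3*b**4 + 2*b**2 + 2*b
  leading term b**4: no divisor's leading term divides it; move 3*b**4 to the remainder.
  leading term b**2: no divisor's leading term divides it; move 2*b**2 to the remainder.
  leading term b: no divisor's leading term divides it; move 2*b to the remainder.
  remainder 3*b**4 + 2*b**2 + 2*b ≠ 0; add k_3 = 3*b**4 + 2*b**2 + 2*b to the basis.

The other S-polynomials (S(h_1,k_3), S(h_2,k_3)) all reduce to 0 modulo the current basis, so we have a Gröbner basis.
Inter-reduce: drop elements whose leading term is divisible by another's, tail-reduce, and make monic.
Reduced Gröbner basis: {a**2 - 3*a - 3*b**3 - 2*b, a*b - 2*b, b**4 + 3*b**2 + 3*b}.

The two bases agree; hence the ideals are identical.

Yes, the ideals are equal.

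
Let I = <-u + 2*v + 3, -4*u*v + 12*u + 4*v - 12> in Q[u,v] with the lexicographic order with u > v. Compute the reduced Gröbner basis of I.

G = {u - 2*v - 3, v**2 - 2*v - 3}

Buchberger's algorithm terminates because the ascending chain of leading-term ideals stabilizes.

f_1 = -u + 2*v + 3, LT = u.
f_2 = -4*u*v + 12*u + 4*v - 12, LT = u*v.

S(f_1,f_2): lcm = u*v. S = 3*u - 2*v**2 - 2*v - 3.
  leading term u: subtract (-3)·f_1 from 3*u - 2*v**2 - 2*v - 3 → -2*v**2 + 4*v + 6
  leading term v**2: no divisor's leading term divides it; move -2*v**2 to the remainder.
  leading term v: no divisor's leading term divides it; move 4*v to the remainder.
  leading term 1: no divisor's leading term divides it; move 6 to the remainder.
  remainder -2*v**2 + 4*v + 6 ≠ 0; add g_3 = -2*v**2 + 4*v + 6 to the basis.

The other S-polynomials (S(f_1,g_3), S(f_2,g_3)) all reduce to 0 modulo the current basis, so we have a Gröbner basis.
Inter-reduce: drop elements whose leading term is divisible by another's, tail-reduce, and make monic.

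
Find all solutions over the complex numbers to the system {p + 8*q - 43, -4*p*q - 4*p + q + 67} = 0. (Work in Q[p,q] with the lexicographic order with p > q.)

{(193/4, -21/32), (3, 5)}

Compute a lex Gröbner basis by Buchberger's algorithm.
f_1 = p + 8*q - 43, LT = p.
f_2 = -4*p*q - 4*p + q + 67, LT = p*q.

S(f_1,f_2): lcm = p*q. S = -p + 8*q**2 - 171/4*q + 67/4.
  leading term p: subtract (-1)·f_1 from -p + 8*q**2 - 171/4*q + 67/4 → 8*q**2 - 139/4*q - 105/4
  leading term q**2: no divisor's leading term divides it; move 8*q**2 to the remainder.
  leading term q: no divisor's leading term divides it; move -139/4*q to the remainder.
  leading term 1: no divisor's leading term divides it; move -105/4 to the remainder.
  remainder 8*q**2 - 139/4*q - 105/4 ≠ 0; add h_3 = 8*q**2 - 139/4*q - 105/4 to the basis.

S(f_1,h_3): leading monomials are coprime, so the S-polynomial reduces to 0 (Buchberger's first criterion).
S(f_2,h_3): lcm = p*q**2. S = 171/32*p*q + 105/32*p - 1/4*q**2 - 67/4*q.
  leading term p*q: subtract (171/32*q)·f_1 from 171/32*p*q + 105/32*p - 1/4*q**2 - 67/4*q → 105/32*p - 43*q**2 + 6817/32*q
  leading term p: subtract (105/32)·f_1 from 105/32*p - 43*q**2 + 6817/32*q → -43*q**2 + 5977/32*q + 4515/32
  leading term q**2: subtract (-43/8)·h_3 from -43*q**2 + 5977/32*q + 4515/32 → 0
  remainder 0.

Every S-polynomial of the final basis reduces to 0, so we have a Gröbner basis.
Inter-reduce: drop elements whose leading term is divisible by another's, tail-reduce, and make monic.
Reduced Gröbner basis: {p + 8*q - 43, q**2 - 139/32*q - 105/32}.

Elimination: the polynomial q**2 - 139/32*q - 105/32 lies in the elimination ideal for q, so q ∈ {-21/32, 5}. For each such q, the remaining basis elements (now univariate) give the rest of the solution.
  q = -21/32: the earlier basis element becomes p - 193/4 = 0, giving p = 193/4 — point (193/4, -21/32).
  q = 5: the earlier basis element becomes p - 3 = 0, giving p = 3 — point (3, 5).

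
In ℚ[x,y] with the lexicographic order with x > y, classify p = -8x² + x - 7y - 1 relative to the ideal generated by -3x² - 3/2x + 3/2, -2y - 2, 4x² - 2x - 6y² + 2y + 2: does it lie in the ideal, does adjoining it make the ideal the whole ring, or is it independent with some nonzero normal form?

First compute the reduced Gröbner basis of I by Buchberger's algorithm.
f_1 = -3x² - 3/2x + 3/2, LT = x².
f_2 = -2y - 2, LT = y.
f_3 = 4x² - 2x - 6y² + 2y + 2, LT = x².

S(f_1,f_3): lcm = x². S = x + 3/2y² - ½y - 1.
  reduce S modulo (f_1, f_2, f_3):
  remainder x + 1 ≠ 0; add h_4 = x + 1 to the basis.

The other S-polynomials (S(f_1,f_2), S(f_2,f_3), S(f_1,h_4), S(f_2,h_4), S(f_3,h_4)) all reduce to 0 modulo the current basis, so we have a Gröbner basis.
Inter-reduce: drop elements whose leading term is divisible by another's, tail-reduce, and make monic.
Reduced Gröbner basis: {x + 1, y + 1}.
Label its elements g_1 = x + 1, g_2 = y + 1.

Reduce p = -8x² + x - 7y - 1 modulo G:
  leading term x²: subtract (-8x)·g_1 from -8x² + x - 7y - 1 → 9x - 7y - 1
  leading term x: subtract (9)·g_1 from 9x - 7y - 1 → -7y - 10
  leading term y: subtract (-7)·g_2 from -7y - 10 → -3
  leading term 1: no divisor's leading term divides it; move -3 to the remainder.
  normal form = -3.
The normal form is nonzero, so p ∉ I. Since p minus its normal form lies in I, I + (p) = I + (r) where r = -3; decide whether this ideal is the whole ring.
Here r = -3 is a nonzero constant, hence a unit: 1 ∈ I + (p), the Gröbner basis of I + (p) is {1}, and the enlarged system has no common solution — adjoining p is inconsistent.

The remainder on division by a Gröbner basis is unique — it is the normal form.

Adjoining -8x² + x - 7y - 1 makes the ideal the whole ring: the system is inconsistent.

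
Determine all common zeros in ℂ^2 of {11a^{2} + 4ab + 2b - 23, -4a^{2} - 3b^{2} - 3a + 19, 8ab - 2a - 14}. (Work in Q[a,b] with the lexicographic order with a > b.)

{(1, 2)}

Compute a lex Gröbner basis by Buchberger's algorithm.
f_1 = 11a^{2} + 4ab + 2b - 23, LT = a^{2}.
f_2 = -4a^{2} - 3a - 3b^{2} + 19, LT = a^{2}.
f_3 = 8ab - 2a - 14, LT = ab.

S(f_1,f_2): lcm = a^{2}. S = \tfrac{4}{11}ab - \tfrac{3}{4}a - \tfrac{3}{4}b^{2} + \tfrac{2}{11}b + \tfrac{117}{44}.
  leading term ab: subtract (\tfrac{1}{22})·f_3 from \tfrac{4}{11}ab - \tfrac{3}{4}a - \tfrac{3}{4}b^{2} + \tfrac{2}{11}b + \tfrac{117}{44} → -\tfrac{29}{44}a - \tfrac{3}{4}b^{2} + \tfrac{2}{11}b + \tfrac{145}{44}
  leading term a: no divisor's leading term divides it; move -\tfrac{29}{44}a to the remainder.
  leading term b^{2}: no divisor's leading term divides it; move -\tfrac{3}{4}b^{2} to the remainder.
  leading term b: no divisor's leading term divides it; move \tfrac{2}{11}b to the remainder.
  leading term 1: no divisor's leading term divides it; move \tfrac{145}{44} to the remainder.
  remainder -\tfrac{29}{44}a - \tfrac{3}{4}b^{2} + \tfrac{2}{11}b + \tfrac{145}{44} ≠ 0; add h_4 = -\tfrac{29}{44}a - \tfrac{3}{4}b^{2} + \tfrac{2}{11}b + \tfrac{145}{44} to the basis.

S(f_1,f_3): lcm = a^{2}b. S = \tfrac{1}{4}a^{2} + \tfrac{4}{11}ab^{2} + \tfrac{7}{4}a + \tfrac{2}{11}b^{2} - \tfrac{23}{11}b.
  leading term a^{2}: subtract (\tfrac{1}{44})·f_1 from \tfrac{1}{4}a^{2} + \tfrac{4}{11}ab^{2} + \tfrac{7}{4}a + \tfrac{2}{11}b^{2} - \tfrac{23}{11}b → \tfrac{4}{11}ab^{2} - \tfrac{1}{11}ab + \tfrac{7}{4}a + \tfrac{2}{11}b^{2} - \tfrac{47}{22}b + \tfrac{23}{44}
  leading term ab^{2}: subtract (\tfrac{1}{22}b)·f_3 from \tfrac{4}{11}ab^{2} - \tfrac{1}{11}ab + \tfrac{7}{4}a + \tfrac{2}{11}b^{2} - \tfrac{47}{22}b + \tfrac{23}{44} → \tfrac{7}{4}a + \tfrac{2}{11}b^{2} - \tfrac{3}{2}b + \tfrac{23}{44}
  leading term a: subtract (-\tfrac{77}{29})·h_4 from \tfrac{7}{4}a + \tfrac{2}{11}b^{2} - \tfrac{3}{2}b + \tfrac{23}{44} → -\tfrac{2309}{1276}b^{2} - \tfrac{59}{58}b + \tfrac{102}{11}
  leading term b^{2}: no divisor's leading term divides it; move -\tfrac{2309}{1276}b^{2} to the remainder.
  leading term b: no divisor's leading term divides it; move -\tfrac{59}{58}b to the remainder.
  leading term 1: no divisor's leading term divides it; move \tfrac{102}{11} to the remainder.
  remainder -\tfrac{2309}{1276}b^{2} - \tfrac{59}{58}b + \tfrac{102}{11} ≠ 0; add h_5 = -\tfrac{2309}{1276}b^{2} - \tfrac{59}{58}b + \tfrac{102}{11} to the basis.

S(f_2,f_3): lcm = a^{2}b. S = \tfrac{1}{4}a^{2} + \tfrac{3}{4}ab + \tfrac{7}{4}a + \tfrac{3}{4}b^{3} - \tfrac{19}{4}b.
  leading term a^{2}: subtract (\tfrac{1}{44})·f_1 from \tfrac{1}{4}a^{2} + \tfrac{3}{4}ab + \tfrac{7}{4}a + \tfrac{3}{4}b^{3} - \tfrac{19}{4}b → \tfrac{29}{44}ab + \tfrac{7}{4}a + \tfrac{3}{4}b^{3} - \tfrac{211}{44}b + \tfrac{23}{44}
  leading term ab: subtract (\tfrac{29}{352})·f_3 from \tfrac{29}{44}ab + \tfrac{7}{4}a + \tfrac{3}{4}b^{3} - \tfrac{211}{44}b + \tfrac{23}{44} → \tfrac{337}{176}a + \tfrac{3}{4}b^{3} - \tfrac{211}{44}b + \tfrac{295}{176}
  leading term a: subtract (-\tfrac{337}{116})·h_4 from \tfrac{337}{176}a + \tfrac{3}{4}b^{3} - \tfrac{211}{44}b + \tfrac{295}{176} → \tfrac{3}{4}b^{3} - \tfrac{1011}{464}b^{2} - \tfrac{495}{116}b + \tfrac{45}{4}
  leading term b^{3}: subtract (-\tfrac{957}{2309}b)·h_5 from \tfrac{3}{4}b^{3} - \tfrac{1011}{464}b^{2} - \tfrac{495}{116}b + \tfrac{45}{4} → -\tfrac{2786103}{1071376}b^{2} - \tfrac{113571}{267844}b + \tfrac{45}{4}
  leading term b^{2}: subtract (\tfrac{30647133}{21325924})·h_5 from -\tfrac{2786103}{1071376}b^{2} - \tfrac{113571}{267844}b + \tfrac{45}{4} → \tfrac{44265861}{42651848}b - \tfrac{44265861}{21325924}
  leading term b: no divisor's leading term divides it; move \tfrac{44265861}{42651848}b to the remainder.
  leading term 1: no divisor's leading term divides it; move -\tfrac{44265861}{21325924} to the remainder.
  remainder \tfrac{44265861}{42651848}b - \tfrac{44265861}{21325924} ≠ 0; add h_6 = \tfrac{44265861}{42651848}b - \tfrac{44265861}{21325924} to the basis.

The other S-polynomials (S(f_1,h_4), S(f_2,h_4), S(f_3,h_4), S(f_1,h_5), S(f_2,h_5), S(f_3,h_5), S(h_4,h_5), S(f_1,h_6), S(f_2,h_6), S(f_3,h_6), S(h_4,h_6), S(h_5,h_6)) all reduce to 0 modulo the current basis, so we have a Gröbner basis.
Inter-reduce: drop elements whose leading term is divisible by another's, tail-reduce, and make monic.
Reduced Gröbner basis: {a - 1, b - 2}.

Since the basis is lex-ordered, b - 2 is univariate in b. Its roots are {2}. Back-substituting each root into the other basis elements fixes the other coordinates.
  b = 2: the earlier basis element becomes a - 1 = 0, giving a = 1 — point (1, 2).
Each listed point satisfies every original equation (direct substitution).
Zero-dimensionality of the ideal guarantees finitely many solutions over ℂ.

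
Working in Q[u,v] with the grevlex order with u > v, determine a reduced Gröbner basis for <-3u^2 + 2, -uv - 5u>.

G = {u^2 - 2/3, v + 5}

f_1 = -3u^2 + 2, LT = u^2.
f_2 = -uv - 5u, LT = uv.

S(f_1,f_2): lcm = u^2v. S = -5u^2 - 2/3v.
  reduce S modulo (f_1, f_2):
  remainder -2/3v - 10/3 ≠ 0; add g_3 = -2/3v - 10/3 to the basis.

The other S-polynomials (S(f_1,g_3), S(f_2,g_3)) all reduce to 0 modulo the current basis, so we have a Gröbner basis.
Inter-reduce: drop elements whose leading term is divisible by another's, tail-reduce, and make monic.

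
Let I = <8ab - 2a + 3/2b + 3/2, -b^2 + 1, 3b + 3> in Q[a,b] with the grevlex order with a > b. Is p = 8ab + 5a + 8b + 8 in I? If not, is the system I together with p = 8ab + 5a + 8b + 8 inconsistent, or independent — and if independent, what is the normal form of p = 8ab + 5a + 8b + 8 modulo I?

First compute the reduced Gröbner basis of I by Buchberger's algorithm.
f_1 = 8ab - 2a + 3/2b + 3/2, LT = ab.
f_2 = -b^2 + 1, LT = b^2.
f_3 = 3b + 3, LT = b.

S(f_1,f_2): lcm = ab^2. S = -1/4ab + 3/16b^2 + a + 3/16b.
  reduce S modulo (f_1, f_2, f_3):
  remainder 15/16a ≠ 0; add h_4 = 15/16a to the basis.

The other S-polynomials (S(f_1,f_3), S(f_2,f_3), S(f_1,h_4), S(f_2,h_4), S(f_3,h_4)) all reduce to 0 modulo the current basis, so we have a Gröbner basis.
Inter-reduce: drop elements whose leading term is divisible by another's, tail-reduce, and make monic.
Reduced Gröbner basis: {a, b + 1}.
Label its elements g_1 = a, g_2 = b + 1.

Reduce p = 8ab + 5a + 8b + 8 modulo G:
  leading term ab: subtract (8b)·g_1 from 8ab + 5a + 8b + 8 → 5a + 8b + 8
  leading term a: subtract (5)·g_1 from 5a + 8b + 8 → 8b + 8
  leading term b: subtract (8)·g_2 from 8b + 8 → 0
  normal form = 0.
Since the normal form is 0, p ∈ I.

8ab + 5a + 8b + 8 lies in I (it reduces to 0).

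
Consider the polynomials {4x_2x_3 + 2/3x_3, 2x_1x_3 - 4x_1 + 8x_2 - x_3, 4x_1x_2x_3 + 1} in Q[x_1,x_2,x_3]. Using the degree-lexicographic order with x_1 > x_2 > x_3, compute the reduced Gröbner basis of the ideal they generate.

G = {x_3^2 - 5/3x_3 + 6, x_1 + 1/4x_3 - 5/12, x_2 + 1/6}

Buchberger's algorithm terminates because the ascending chain of leading-term ideals stabilizes.

f_1 = 4x_2x_3 + 2/3x_3, LT = x_2x_3.
f_2 = 2x_1x_3 - 4x_1 + 8x_2 - x_3, LT = x_1x_3.
f_3 = 4x_1x_2x_3 + 1, LT = x_1x_2x_3.

S(f_1,f_2): lcm = x_1x_2x_3. S = 2x_1x_2 + 1/6x_1x_3 - 4x_2^2 + 1/2x_2x_3.
  reduce S modulo (f_1, f_2, f_3):
  remainder 2x_1x_2 - 4x_2^2 + 1/3x_1 - 2/3x_2 ≠ 0; add g_4 = 2x_1x_2 - 4x_2^2 + 1/3x_1 - 2/3x_2 to the basis.

S(f_1,f_3): lcm = x_1x_2x_3. S = 1/6x_1x_3 - 1/4.
  reduce S modulo (f_1, f_2, f_3, g_4):
  remainder 1/3x_1 - 2/3x_2 + 1/12x_3 - 1/4 ≠ 0; add g_5 = 1/3x_1 - 2/3x_2 + 1/12x_3 - 1/4 to the basis.

S(f_2,g_5): lcm = x_1x_3. S = 2x_2x_3 - 1/4x_3^2 - 2x_1 + 4x_2 + 1/4x_3.
  reduce S modulo (f_1, f_2, f_3, g_4, g_5):
  remainder -1/4x_3^2 + 5/12x_3 - 3/2 ≠ 0; add g_6 = -1/4x_3^2 + 5/12x_3 - 3/2 to the basis.

S(g_4,g_5): lcm = x_1x_2. S = -1/4x_2x_3 + 1/6x_1 + 5/12x_2.
  reduce S modulo (f_1, f_2, f_3, g_4, g_5, g_6):
  remainder 3/4x_2 + 1/8 ≠ 0; add g_7 = 3/4x_2 + 1/8 to the basis.

The other S-polynomials (S(f_2,f_3), S(f_1,g_4), S(f_2,g_4), S(f_3,g_4), S(f_1,g_5), S(f_3,g_5), S(f_1,g_6), S(f_2,g_6), S(f_3,g_6), S(g_4,g_6), S(g_5,g_6), S(f_1,g_7), S(f_2,g_7), S(f_3,g_7), S(g_4,g_7), S(g_5,g_7), S(g_6,g_7)) all reduce to 0 modulo the current basis, so we have a Gröbner basis.
Inter-reduce: drop elements whose leading term is divisible by another's, tail-reduce, and make monic.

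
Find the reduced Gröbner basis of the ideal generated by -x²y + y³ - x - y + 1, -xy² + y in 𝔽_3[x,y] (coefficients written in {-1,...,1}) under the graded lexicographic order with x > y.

G = {xy² - y, y³ - xy + x - y - 1, x² + xy + y² + x + 1}

f_1 = -x²y + y³ - x - y + 1, LT = x²y.
f_2 = -xy² + y, LT = xy².

S(f_1,f_2): lcm = x²y². S = -y⁴ - xy + y² - y.
  leading term y⁴: no divisor's leading term divides it; move -y⁴ to the remainder.
  leading term xy: no divisor's leading term divides it; move -xy to the remainder.
  leading term y²: no divisor's leading term divides it; move y² to the remainder.
  leading term y: no divisor's leading term divides it; move -y to the remainder.
  remainder -y⁴ - xy + y² - y ≠ 0; add g_3 = -y⁴ - xy + y² - y to the basis.

S(f_1,g_3): lcm = x²y⁴. S = -y⁶ - x³y + x²y² + xy³ + y⁴ - x²y - y³.
  leading term y⁶: subtract (y²)·g_3 from -y⁶ - x³y + x²y² + xy³ + y⁴ - x²y - y³ → -x³y + x²y² - xy³ - x²y
  leading term x³y: subtract (x)·f_1 from -x³y + x²y² - xy³ - x²y → x²y² + xy³ - x²y + x² + xy - x
  leading term x²y²: subtract (-y)·f_1 from x²y² + xy³ - x²y + x² + xy - x → xy³ + y⁴ - x²y + x² - y² - x + y
  leading term xy³: subtract (-y)·f_2 from xy³ + y⁴ - x²y + x² - y² - x + y → y⁴ - x²y + x² - x + y
  leading term y⁴: subtract (-1)·g_3 from y⁴ - x²y + x² - x + y → -x²y + x² - xy + y² - x
  leading term x²y: subtract (1)·f_1 from -x²y + x² - xy + y² - x → -y³ + x² - xy + y² + y - 1
  leading term y³: no divisor's leading term divides it; move -y³ to the remainder.
  leading term x²: no divisor's leading term divides it; move x² to the remainder.
  leading term xy: no divisor's leading term divides it; move -xy to the remainder.
  leading term y²: no divisor's leading term divides it; move y² to the remainder.
  leading term y: no divisor's leading term divides it; move y to the remainder.
  leading term 1: no divisor's leading term divides it; move -1 to the remainder.
  remainder -y³ + x² - xy + y² + y - 1 ≠ 0; add g_4 = -y³ + x² - xy + y² + y - 1 to the basis.

S(f_2,g_3): lcm = xy⁴. S = -x²y + xy² - y³ - xy.
  leading term x²y: subtract (1)·f_1 from -x²y + xy² - y³ - xy → xy² + y³ - xy + x + y - 1
  leading term xy²: subtract (-1)·f_2 from xy² + y³ - xy + x + y - 1 → y³ - xy + x - y - 1
  leading term y³: subtract (-1)·g_4 from y³ - xy + x - y - 1 → x² + xy + y² + x + 1
  leading term x²: no divisor's leading term divides it; move x² to the remainder.
  leading term xy: no divisor's leading term divides it; move xy to the remainder.
  leading term y²: no divisor's leading term divides it; move y² to the remainder.
  leading term x: no divisor's leading term divides it; move x to the remainder.
  leading term 1: no divisor's leading term divides it; move 1 to the remainder.
  remainder x² + xy + y² + x + 1 ≠ 0; add g_5 = x² + xy + y² + x + 1 to the basis.

S(f_1,g_4): lcm = x²y³. S = -y⁵ + x⁴ - x³y + x²y² + x²y + xy² + y³ - x² - y².
  leading term y⁵: subtract (y)·g_3 from -y⁵ + x⁴ - x³y + x²y² + x²y + xy² + y³ - x² - y² → x⁴ - x³y + x²y² + x²y - xy² - x²
  leading term x⁴: subtract (x²)·g_5 from x⁴ - x³y + x²y² + x²y - xy² - x² → x³y - x³ + x²y - xy² + x²
  leading term x³y: subtract (-x)·f_1 from x³y - x³ + x²y - xy² + x² → xy³ - x³ + x²y - xy² - xy + x
  leading term xy³: subtract (-y)·f_2 from xy³ - x³ + x²y - xy² - xy + x → -x³ + x²y - xy² - xy + y² + x
  leading term x³: subtract (-x)·g_5 from -x³ + x²y - xy² - xy + y² + x → -x²y + x² - xy + y² - x
  leading term x²y: subtract (1)·f_1 from -x²y + x² - xy + y² - x → -y³ + x² - xy + y² + y - 1
  leading term y³: subtract (1)·g_4 from -y³ + x² - xy + y² + y - 1 → 0
  remainder 0.

S(f_2,g_4): lcm = xy³. S = x³ - x²y + xy² + xy - y² - x.
  leading term x³: subtract (x)·g_5 from x³ - x²y + xy² + xy - y² - x → x²y - x² + xy - y² + x
  leading term x²y: subtract (-1)·f_1 from x²y - x² + xy - y² + x → y³ - x² + xy - y² - y + 1
  leading term y³: subtract (-1)·g_4 from y³ - x² + xy - y² - y + 1 → 0
  remainder 0.

S(g_3,g_4): lcm = y⁴. S = x²y - xy² + y³ + xy.
  leading term x²y: subtract (-1)·f_1 from x²y - xy² + y³ + xy → -xy² - y³ + xy - x - y + 1
  leading term xy²: subtract (1)·f_2 from -xy² - y³ + xy - x - y + 1 → -y³ + xy - x + y + 1
  leading term y³: subtract (1)·g_4 from -y³ + xy - x + y + 1 → -x² - xy - y² - x - 1
  leading term x²: subtract (-1)·g_5 from -x² - xy - y² - x - 1 → 0
  remainder 0.

S(f_1,g_5): lcm = x²y. S = -xy² + y³ - xy + x - 1.
  leading term xy²: subtract (1)·f_2 from -xy² + y³ - xy + x - 1 → y³ - xy + x - y - 1
  leading term y³: subtract (-1)·g_4 from y³ - xy + x - y - 1 → x² + xy + y² + x + 1
  leading term x²: subtract (1)·g_5 from x² + xy + y² + x + 1 → 0
  remainder 0.

S(f_2,g_5): lcm = x²y². S = -xy³ - y⁴ - xy² - xy - y².
  leading term xy³: subtract (y)·f_2 from -xy³ - y⁴ - xy² - xy - y² → -y⁴ - xy² - xy + y²
  leading term y⁴: subtract (1)·g_3 from -y⁴ - xy² - xy + y² → -xy² + y
  leading term xy²: subtract (1)·f_2 from -xy² + y → 0
  remainder 0.

S(g_3,g_5): leading monomials are coprime, so the S-polynomial reduces to 0 (Buchberger's first criterion).
S(g_4,g_5): leading monomials are coprime, so the S-polynomial reduces to 0 (Buchberger's first criterion).
Every S-polynomial of the final basis reduces to 0, so we have a Gröbner basis.
Inter-reduce: drop elements whose leading term is divisible by another's, tail-reduce, and make monic.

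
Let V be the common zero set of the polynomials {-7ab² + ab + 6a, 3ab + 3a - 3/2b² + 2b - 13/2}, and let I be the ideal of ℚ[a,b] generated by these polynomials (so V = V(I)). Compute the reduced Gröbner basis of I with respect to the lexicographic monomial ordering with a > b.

G = {a + 7/4b³ - 13/3b² + 41/4b - 26/3, b⁴ - 31/21b³ + 11/3b² + 11/21b - 26/7}

The reduced Gröbner basis is the canonical form of the ideal for this ordering.

f_1 = -7ab² + ab + 6a, LT = ab².
f_2 = 3ab + 3a - 3/2b² + 2b - 13/2, LT = ab.

S(f_1,f_2): lcm = ab². S = -8/7ab - 6/7a + ½b³ - ⅔b² + 13/6b.
  leading term ab: subtract (-8/21)·f_2 from -8/7ab - 6/7a + ½b³ - ⅔b² + 13/6b → 2/7a + ½b³ - 26/21b² + 41/14b - 52/21
  leading term a: no divisor's leading term divides it; move 2/7a to the remainder.
  leading term b³: no divisor's leading term divides it; move ½b³ to the remainder.
  leading term b²: no divisor's leading term divides it; move -26/21b² to the remainder.
  leading term b: no divisor's leading term divides it; move 41/14b to the remainder.
  leading term 1: no divisor's leading term divides it; move -52/21 to the remainder.
  remainder 2/7a + ½b³ - 26/21b² + 41/14b - 52/21 ≠ 0; add g_3 = 2/7a + ½b³ - 26/21b² + 41/14b - 52/21 to the basis.

S(f_1,g_3): lcm = ab². S = -1/7ab - 6/7a - 7/4b⁵ + 13/3b⁴ - 41/4b³ + 26/3b².
  leading term ab: subtract (-1/21)·f_2 from -1/7ab - 6/7a - 7/4b⁵ + 13/3b⁴ - 41/4b³ + 26/3b² → -5/7a - 7/4b⁵ + 13/3b⁴ - 41/4b³ + 361/42b² + 2/21b - 13/42
  leading term a: subtract (-5/2)·g_3 from -5/7a - 7/4b⁵ + 13/3b⁴ - 41/4b³ + 361/42b² + 2/21b - 13/42 → -7/4b⁵ + 13/3b⁴ - 9b³ + 11/2b² + 89/12b - 13/2
  leading term b⁵: no divisor's leading term divides it; move -7/4b⁵ to the remainder.
  leading term b⁴: no divisor's leading term divides it; move 13/3b⁴ to the remainder.
  leading term b³: no divisor's leading term divides it; move -9b³ to the remainder.
  leading term b²: no divisor's leading term divides it; move 11/2b² to the remainder.
  leading term b: no divisor's leading term divides it; move 89/12b to the remainder.
  leading term 1: no divisor's leading term divides it; move -13/2 to the remainder.
  remainder -7/4b⁵ + 13/3b⁴ - 9b³ + 11/2b² + 89/12b - 13/2 ≠ 0; add g_4 = -7/4b⁵ + 13/3b⁴ - 9b³ + 11/2b² + 89/12b - 13/2 to the basis.

S(f_2,g_3): lcm = ab. S = a - 7/4b⁴ + 13/3b³ - 43/4b² + 28/3b - 13/6.
  leading term a: subtract (7/2)·g_3 from a - 7/4b⁴ + 13/3b³ - 43/4b² + 28/3b - 13/6 → -7/4b⁴ + 31/12b³ - 77/12b² - 11/12b + 13/2
  leading term b⁴: no divisor's leading term divides it; move -7/4b⁴ to the remainder.
  leading term b³: no divisor's leading term divides it; move 31/12b³ to the remainder.
  leading term b²: no divisor's leading term divides it; move -77/12b² to the remainder.
  leading term b: no divisor's leading term divides it; move -11/12b to the remainder.
  leading term 1: no divisor's leading term divides it; move 13/2 to the remainder.
  remainder -7/4b⁴ + 31/12b³ - 77/12b² - 11/12b + 13/2 ≠ 0; add g_5 = -7/4b⁴ + 31/12b³ - 77/12b² - 11/12b + 13/2 to the basis.

The other S-polynomials (S(f_1,g_4), S(f_2,g_4), S(g_3,g_4), S(f_1,g_5), S(f_2,g_5), S(g_3,g_5), S(g_4,g_5)) all reduce to 0 modulo the current basis, so we have a Gröbner basis.
Inter-reduce: drop elements whose leading term is divisible by another's, tail-reduce, and make monic.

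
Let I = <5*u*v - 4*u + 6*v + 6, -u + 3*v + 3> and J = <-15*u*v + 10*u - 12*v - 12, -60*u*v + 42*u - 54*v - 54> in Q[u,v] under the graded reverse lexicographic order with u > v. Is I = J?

Yes, the ideals are equal.

Equality of ideals is decidable: compute both reduced Gröbner bases (unique for the ordering) and check whether they agree.
Buchberger on the first generating set:
f_1 = 5*u*v - 4*u + 6*v + 6, LT = u*v.
f_2 = -u + 3*v + 3, LT = u.

S(f_1,f_2): lcm = u*v. S = 3*v**2 - 4/5*u + 21/5*v + 6/5.
  leading term v**2: no divisor's leading term divides it; move 3*v**2 to the remainder.
  leading term u: subtract (4/5)·f_2 from -4/5*u + 21/5*v + 6/5 → 9/5*v - 6/5
  leading term v: no divisor's leading term divides it; move 9/5*v to the remainder.
  leading term 1: no divisor's leading term divides it; move -6/5 to the remainder.
  remainder 3*v**2 + 9/5*v - 6/5 ≠ 0; add g_3 = 3*v**2 + 9/5*v - 6/5 to the basis.

The other S-polynomials (S(f_1,g_3), S(f_2,g_3)) all reduce to 0 modulo the current basis, so we have a Gröbner basis.
Inter-reduce: drop elements whose leading term is divisible by another's, tail-reduce, and make monic.
Reduced Gröbner basis: {v**2 + 3/5*v - 2/5, u - 3*v - 3}.

Buchberger on the second generating set:
h_1 = -15*u*v + 10*u - 12*v - 12, LT = u*v.
h_2 = -60*u*v + 42*u - 54*v - 54, LT = u*v.

S(h_1,h_2): lcm = u*v. S = 1/30*u - 1/10*v - 1/10.
  leading term u: no divisor's leading term divides it; move 1/30*u to the remainder.
  leading term v: no divisor's leading term divides it; move -1/10*v to the remainder.
  leading term 1: no divisor's leading term divides it; move -1/10 to the remainder.
  remainder 1/30*u - 1/10*v - 1/10 ≠ 0; add k_3 = 1/30*u - 1/10*v - 1/10 to the basis.

S(h_1,k_3): lcm = u*v. S = 3*v**2 - 2/3*u + 19/5*v + 4/5.
  leading term v**2: no divisor's leading term divides it; move 3*v**2 to the remainder.
  leading term u: subtract (-20)·k_3 from -2/3*u + 19/5*v + 4/5 → 9/5*v - 6/5
  leading term v: no divisor's leading term divides it; move 9/5*v to the remainder.
  leading term 1: no divisor's leading term divides it; move -6/5 to the remainder.
  remainder 3*v**2 + 9/5*v - 6/5 ≠ 0; add k_4 = 3*v**2 + 9/5*v - 6/5 to the basis.

The other S-polynomials (S(h_2,k_3), S(h_1,k_4), S(h_2,k_4), S(k_3,k_4)) all reduce to 0 modulo the current basis, so we have a Gröbner basis.
Inter-reduce: drop elements whose leading term is divisible by another's, tail-reduce, and make monic.
Reduced Gröbner basis: {v**2 + 3/5*v - 2/5, u - 3*v - 3}.

The two bases agree; hence the ideals are identical.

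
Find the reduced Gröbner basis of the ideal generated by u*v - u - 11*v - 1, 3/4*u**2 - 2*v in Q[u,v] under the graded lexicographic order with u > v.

This is the nonlinear analogue of row-reducing a linear system.

f_1 = u*v - u - 11*v - 1, LT = u*v.
f_2 = 3/4*u**2 - 2*v, LT = u**2.

S(f_1,f_2): lcm = u**2*v. S = -u**2 - 11*u*v + 8/3*v**2 - u.
  leading term u**2: subtract (-4/3)·f_2 from -u**2 - 11*u*v + 8/3*v**2 - u → -11*u*v + 8/3*v**2 - u - 8/3*v
  leading term u*v: subtract (-11)·f_1 from -11*u*v + 8/3*v**2 - u - 8/3*v → 8/3*v**2 - 12*u - 371/3*v - 11
  leading term v**2: no divisor's leading term divides it; move 8/3*v**2 to the remainder.
  leading term u: no divisor's leading term divides it; move -12*u to the remainder.
  leading term v: no divisor's leading term divides it; move -371/3*v to the remainder.
  leading term 1: no divisor's leading term divides it; move -11 to the remainder.
  remainder 8/3*v**2 - 12*u - 371/3*v - 11 ≠ 0; add g_3 = 8/3*v**2 - 12*u - 371/3*v - 11 to the basis.

The other S-polynomials (S(f_1,g_3), S(f_2,g_3)) all reduce to 0 modulo the current basis, so we have a Gröbner basis.

G = {u**2 - 8/3*v, u*v - u - 11*v - 1, v**2 - 9/2*u - 371/8*v - 33/8}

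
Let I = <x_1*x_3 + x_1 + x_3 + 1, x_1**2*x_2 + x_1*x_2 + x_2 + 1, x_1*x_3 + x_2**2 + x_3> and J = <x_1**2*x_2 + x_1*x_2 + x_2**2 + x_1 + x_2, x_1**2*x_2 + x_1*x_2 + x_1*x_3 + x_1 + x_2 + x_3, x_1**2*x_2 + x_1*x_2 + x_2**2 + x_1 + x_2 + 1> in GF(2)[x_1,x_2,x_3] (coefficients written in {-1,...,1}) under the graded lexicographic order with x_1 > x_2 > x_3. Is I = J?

No, the ideals differ.

For a fixed monomial order, each ideal has a unique reduced Gröbner basis; comparing bases decides equality.
Buchberger on the first generating set:
f_1 = x_1*x_3 + x_1 + x_3 + 1, LT = x_1*x_3.
f_2 = x_1**2*x_2 + x_1*x_2 + x_2 + 1, LT = x_1**2*x_2.
f_3 = x_1*x_3 + x_2**2 + x_3, LT = x_1*x_3.

S(f_1,f_2): lcm = x_1**2*x_2*x_3. S = x_1**2*x_2 + x_1*x_2 + x_2*x_3 + x_3.
  leading term x_1**2*x_2: subtract (1)·f_2 from x_1**2*x_2 + x_1*x_2 + x_2*x_3 + x_3 → x_2*x_3 + x_2 + x_3 + 1
  leading term x_2*x_3: no divisor's leading term divides it; move x_2*x_3 to the remainder.
  leading term x_2: no divisor's leading term divides it; move x_2 to the remainder.
  leading term x_3: no divisor's leading term divides it; move x_3 to the remainder.
  leading term 1: no divisor's leading term divides it; move 1 to the remainder.
  remainder x_2*x_3 + x_2 + x_3 + 1 ≠ 0; add g_4 = x_2*x_3 + x_2 + x_3 + 1 to the basis.

S(f_1,f_3): lcm = x_1*x_3. S = x_2**2 + x_1 + 1.
  leading term x_2**2: no divisor's leading term divides it; move x_2**2 to the remainder.
  leading term x_1: no divisor's leading term divides it; move x_1 to the remainder.
  leading term 1: no divisor's leading term divides it; move 1 to the remainder.
  remainder x_2**2 + x_1 + 1 ≠ 0; add g_5 = x_2**2 + x_1 + 1 to the basis.

S(f_2,g_5): lcm = x_1**2*x_2**2. S = x_1**3 + x_1*x_2**2 + x_1**2 + x_2**2 + x_2.
  leading term x_1**3: no divisor's leading term divides it; move x_1**3 to the remainder.
  leading term x_1*x_2**2: subtract (x_1)·g_5 from x_1*x_2**2 + x_1**2 + x_2**2 + x_2 → x_2**2 + x_1 + x_2
  leading term x_2**2: subtract (1)·g_5 from x_2**2 + x_1 + x_2 → x_2 + 1
  leading term x_2: no divisor's leading term divides it; move x_2 to the remainder.
  leading term 1: no divisor's leading term divides it; move 1 to the remainder.
  remainder x_1**3 + x_2 + 1 ≠ 0; add g_6 = x_1**3 + x_2 + 1 to the basis.

S(g_4,g_5): lcm = x_2**2*x_3. S = x_1*x_3 + x_2**2 + x_2*x_3 + x_2 + x_3.
  leading term x_1*x_3: subtract (1)·f_1 from x_1*x_3 + x_2**2 + x_2*x_3 + x_2 + x_3 → x_2**2 + x_2*x_3 + x_1 + x_2 + 1
  leading term x_2**2: subtract (1)·g_5 from x_2**2 + x_2*x_3 + x_1 + x_2 + 1 → x_2*x_3 + x_2
  leading term x_2*x_3: subtract (1)·g_4 from x_2*x_3 + x_2 → x_3 + 1
  leading term x_3: no divisor's leading term divides it; move x_3 to the remainder.
  leading term 1: no divisor's leading term divides it; move 1 to the remainder.
  remainder x_3 + 1 ≠ 0; add g_7 = x_3 + 1 to the basis.

The other S-polynomials (S(f_2,f_3), S(f_1,g_4), S(f_2,g_4), S(f_3,g_4), S(f_1,g_5), S(f_3,g_5), S(f_1,g_6), S(f_2,g_6), S(f_3,g_6), S(g_4,g_6), S(g_5,g_6), S(f_1,g_7), S(f_2,g_7), S(f_3,g_7), S(g_4,g_7), S(g_5,g_7), S(g_6,g_7)) all reduce to 0 modulo the current basis, so we have a Gröbner basis.
Inter-reduce: drop elements whose leading term is divisible by another's, tail-reduce, and make monic.
Reduced Gröbner basis: {x_1**3 + x_2 + 1, x_1**2*x_2 + x_1*x_2 + x_2 + 1, x_2**2 + x_1 + 1, x_3 + 1}.

Buchberger on the second generating set:
h_1 = x_1**2*x_2 + x_1*x_2 + x_2**2 + x_1 + x_2, LT = x_1**2*x_2.
h_2 = x_1**2*x_2 + x_1*x_2 + x_1*x_3 + x_1 + x_2 + x_3, LT = x_1**2*x_2.
h_3 = x_1**2*x_2 + x_1*x_2 + x_2**2 + x_1 + x_2 + 1, LT = x_1**2*x_2.

S(h_1,h_2): lcm = x_1**2*x_2. S = x_1*x_3 + x_2**2 + x_3.
  leading term x_1*x_3: no divisor's leading term divides it; move x_1*x_3 to the remainder.
  leading term x_2**2: no divisor's leading term divides it; move x_2**2 to the remainder.
  leading term x_3: no divisor's leading term divides it; move x_3 to the remainder.
  remainder x_1*x_3 + x_2**2 + x_3 ≠ 0; add k_4 = x_1*x_3 + x_2**2 + x_3 to the basis.

S(h_1,h_3): lcm = x_1**2*x_2. S = 1.
  leading term 1: no divisor's leading term divides it; move 1 to the remainder.
  remainder 1 ≠ 0; add k_5 = 1 to the basis.

The other S-polynomials (S(h_2,h_3), S(h_1,k_4), S(h_2,k_4), S(h_3,k_4), S(h_1,k_5), S(h_2,k_5), S(h_3,k_5), S(k_4,k_5)) all reduce to 0 modulo the current basis, so we have a Gröbner basis.
Inter-reduce: drop elements whose leading term is divisible by another's, tail-reduce, and make monic.
Reduced Gröbner basis: {1}.

These differ, so the ideals are not equal.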